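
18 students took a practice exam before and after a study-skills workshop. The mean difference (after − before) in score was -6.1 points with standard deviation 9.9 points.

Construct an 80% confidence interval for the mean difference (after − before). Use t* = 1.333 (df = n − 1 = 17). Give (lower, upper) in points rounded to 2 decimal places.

(-9.21, -2.99)

This is a matched-pairs design, so SE = s_d/√n = 9.9/√18 = 2.3335.
Margin = 1.333 × 2.3335 = 3.1106; the interval is -6.1 ± 3.1106 = (-9.21, -2.99).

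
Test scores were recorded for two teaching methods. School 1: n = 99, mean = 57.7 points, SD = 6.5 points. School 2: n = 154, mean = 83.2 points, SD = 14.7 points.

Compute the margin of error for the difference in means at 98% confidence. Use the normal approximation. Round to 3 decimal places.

3.147

Standard errors of each mean: 6.5/√99 = 0.6533 and 14.7/√154 = 1.1846.
SE(x̄₁ − x̄₂) = √(0.6533² + 1.1846²) = 1.3528 for independent samples with unequal variances.
With z* = 2.326, the margin is 2.326 × 1.3528 = 3.1466.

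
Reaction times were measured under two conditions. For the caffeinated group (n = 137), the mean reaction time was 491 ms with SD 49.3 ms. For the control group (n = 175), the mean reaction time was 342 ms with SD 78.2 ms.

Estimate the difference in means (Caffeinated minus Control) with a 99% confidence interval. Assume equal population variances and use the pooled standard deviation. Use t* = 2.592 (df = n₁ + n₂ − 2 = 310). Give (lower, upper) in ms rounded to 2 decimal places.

s_p = √[((n₁−1)s₁² + (n₂−1)s₂²)/(n₁+n₂−2)] = √[(136·49.3² + 174·78.2²)/310] = 67.0724.
SE = 67.0724·√(1/137 + 1/175) = 7.6514.
With t* = 2.592, margin = 2.592 × 7.6514 = 19.8324.
x̄₁ − x̄₂ = 491 − 342 = 149.0000; interval 149.0000 ± 19.8324 = (129.17, 168.83).

(129.17, 168.83)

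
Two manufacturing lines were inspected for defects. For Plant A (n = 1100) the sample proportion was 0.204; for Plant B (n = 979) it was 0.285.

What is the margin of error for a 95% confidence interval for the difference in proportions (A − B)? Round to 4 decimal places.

0.0370

Each SE is √(p̂(1−p̂)/n): √(0.2040·0.7960/1100) = 0.01215 and √(0.2850·0.7150/979) = 0.01443.
SE(p̂₁ − p̂₂) = √(SE₁² + SE₂²) = √(0.0001476225 + 0.0002082249) = 0.01886, since the two samples are independent.
At 95% confidence z* = 1.960; margin = 1.960 × 0.01886 = 0.03697.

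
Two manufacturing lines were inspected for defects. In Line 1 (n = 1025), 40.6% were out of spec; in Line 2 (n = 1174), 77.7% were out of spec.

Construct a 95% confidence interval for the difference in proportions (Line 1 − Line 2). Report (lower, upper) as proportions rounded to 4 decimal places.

(-0.4094, -0.3326)

The two standard errors are √(0.4060×0.5940/1025) = 0.01534 and √(0.7770×0.2230/1174) = 0.01215.
Because the samples are independent, SE_diff = √(0.01534² + 0.01215²) = 0.01957.
Using z* = 1.960 for 95%, ME = 1.960 × 0.01957 = 0.03836.
p̂₁ − p̂₂ = -0.3710; interval -0.3710 ± 0.03836 gives (-0.4094, -0.3326).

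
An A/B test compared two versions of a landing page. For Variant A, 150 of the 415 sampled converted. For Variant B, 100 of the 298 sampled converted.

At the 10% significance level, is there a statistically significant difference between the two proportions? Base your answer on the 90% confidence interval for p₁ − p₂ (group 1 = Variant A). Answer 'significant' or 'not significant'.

not significant

Sample proportions: 150/415 = 0.3614, 100/298 = 0.3356.
Each SE is √(p̂(1−p̂)/n): √(0.3614·0.6386/415) = 0.02358 and √(0.3356·0.6644/298) = 0.02735.
SE(p̂₁ − p̂₂) = √(SE₁² + SE₂²) = √(0.0005560164 + 0.0007480225) = 0.03611, since the two samples are independent.
At 90% confidence z* = 1.645; margin = 1.645 × 0.03611 = 0.05940.
The difference is 0.3614 − 0.3356 = 0.0258, so the interval is 0.0258 ± 0.05940 = (-0.03360, 0.08520).
The interval (-0.03360, 0.08520) contains 0, so the difference is not significant.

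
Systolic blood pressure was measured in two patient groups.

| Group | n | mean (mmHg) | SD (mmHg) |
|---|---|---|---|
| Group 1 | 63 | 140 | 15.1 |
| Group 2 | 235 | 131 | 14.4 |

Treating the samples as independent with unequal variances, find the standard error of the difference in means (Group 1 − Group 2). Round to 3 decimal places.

2.122

SE₁ = s₁/√n₁ = 15.1/√63 = 1.9024; SE₂ = 14.4/√235 = 0.9394.
Independent samples, unequal variances: SE_diff = √(SE₁² + SE₂²) = √(3.61912576 + 0.88247236) = 2.1217.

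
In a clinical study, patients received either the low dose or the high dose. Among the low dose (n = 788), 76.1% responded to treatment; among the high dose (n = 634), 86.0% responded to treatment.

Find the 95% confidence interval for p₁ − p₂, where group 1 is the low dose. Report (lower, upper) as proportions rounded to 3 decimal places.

(-0.139, -0.059)

The two standard errors are √(0.7610×0.2390/788) = 0.01519 and √(0.8600×0.1400/634) = 0.01378.
Because the samples are independent, SE_diff = √(0.01519² + 0.01378²) = 0.02051.
Using z* = 1.960 for 95%, ME = 1.960 × 0.02051 = 0.04020.
p̂₁ − p̂₂ = -0.0990; interval -0.0990 ± 0.04020 gives (-0.139, -0.059).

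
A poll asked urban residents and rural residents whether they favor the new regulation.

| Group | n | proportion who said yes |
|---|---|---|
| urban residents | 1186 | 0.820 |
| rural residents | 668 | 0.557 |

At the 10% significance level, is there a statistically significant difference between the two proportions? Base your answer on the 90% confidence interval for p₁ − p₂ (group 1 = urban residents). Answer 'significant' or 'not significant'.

significant

SE₁ = √(p̂₁(1−p̂₁)/n₁) = √(0.8200·0.1800/1186) = 0.01116; SE₂ = √(0.5570·0.4430/668) = 0.01922.
Independent samples: SE of the difference = √(SE₁² + SE₂²) = √(0.0001245456 + 0.0003694084) = 0.02223.
z* for 90% confidence is 1.645, so the margin of error is 1.645 × 0.02223 = 0.03657.
Point estimate p̂₁ − p̂₂ = 0.8200 − 0.5570 = 0.2630.
0.2630 ± 0.03657 → (0.22643, 0.29957).
The interval (0.22643, 0.29957) does not contain 0, so the difference is significant.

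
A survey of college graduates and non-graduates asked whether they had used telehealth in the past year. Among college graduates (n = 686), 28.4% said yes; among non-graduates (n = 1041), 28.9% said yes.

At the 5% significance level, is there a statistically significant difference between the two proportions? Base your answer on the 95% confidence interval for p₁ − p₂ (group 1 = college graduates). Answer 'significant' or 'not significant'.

not significant

Each SE is √(p̂(1−p̂)/n): √(0.2840·0.7160/686) = 0.01722 and √(0.2890·0.7110/1041) = 0.01405.
SE(p̂₁ − p̂₂) = √(SE₁² + SE₂²) = √(0.0002965284 + 0.0001974025) = 0.02222, since the two samples are independent.
At 95% confidence z* = 1.960; margin = 1.960 × 0.02222 = 0.04355.
The difference is 0.2840 − 0.2890 = -0.0050, so the interval is -0.0050 ± 0.04355 = (-0.04855, 0.03855).
The interval (-0.04855, 0.03855) contains 0, so the difference is not significant.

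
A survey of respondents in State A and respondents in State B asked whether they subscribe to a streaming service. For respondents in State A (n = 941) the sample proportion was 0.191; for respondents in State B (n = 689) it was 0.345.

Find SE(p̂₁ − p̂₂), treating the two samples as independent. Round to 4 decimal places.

0.0222

Each SE is √(p̂(1−p̂)/n): √(0.1910·0.8090/941) = 0.01281 and √(0.3450·0.6550/689) = 0.01811.
SE(p̂₁ − p̂₂) = √(SE₁² + SE₂²) = √(0.0001640961 + 0.0003279721) = 0.02218, since the two samples are independent.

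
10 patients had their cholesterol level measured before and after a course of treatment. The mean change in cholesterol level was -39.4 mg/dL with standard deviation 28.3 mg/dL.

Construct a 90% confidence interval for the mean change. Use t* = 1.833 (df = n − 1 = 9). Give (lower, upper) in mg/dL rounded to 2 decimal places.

(-55.80, -23.00)

This is a matched-pairs design, so SE = s_d/√n = 28.3/√10 = 8.9492.
Margin = 1.833 × 8.9492 = 16.4039; the interval is -39.4 ± 16.4039 = (-55.80, -23.00).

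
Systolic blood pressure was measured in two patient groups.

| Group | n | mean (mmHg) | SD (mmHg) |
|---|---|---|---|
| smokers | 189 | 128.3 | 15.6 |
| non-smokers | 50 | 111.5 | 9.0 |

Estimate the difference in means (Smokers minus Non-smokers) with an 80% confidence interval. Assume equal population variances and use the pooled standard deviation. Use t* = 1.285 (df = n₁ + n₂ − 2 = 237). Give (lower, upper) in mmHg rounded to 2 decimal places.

Pooled variance s_p² = [188·15.6² + 49·9.0²] / (189+50−2) = 209.7919, so s_p = 14.4842.
SE_diff = s_p·√(1/n₁ + 1/n₂) = 14.4842·√(1/189 + 1/50) = 2.3034.
t* = 1.285; margin = 1.285 × 2.3034 = 2.9599.
Difference = 128.3 − 111.5 = 16.8000.
16.8000 ± 2.9599 → (13.84, 19.76).

(13.84, 19.76)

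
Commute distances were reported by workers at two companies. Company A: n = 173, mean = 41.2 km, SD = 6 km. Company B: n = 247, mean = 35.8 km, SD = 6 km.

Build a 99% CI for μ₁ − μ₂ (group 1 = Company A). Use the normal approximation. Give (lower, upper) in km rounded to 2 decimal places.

(3.87, 6.93)

Standard errors of each mean: 6/√173 = 0.4562 and 6/√247 = 0.3818.
SE(x̄₁ − x̄₂) = √(0.4562² + 0.3818²) = 0.5949 for independent samples with unequal variances.
With z* = 2.576, the margin is 2.576 × 0.5949 = 1.5325.
x̄₁ − x̄₂ = 41.2 − 35.8 = 5.4000; the interval is 5.4000 ± 1.5325 = (3.87, 6.93).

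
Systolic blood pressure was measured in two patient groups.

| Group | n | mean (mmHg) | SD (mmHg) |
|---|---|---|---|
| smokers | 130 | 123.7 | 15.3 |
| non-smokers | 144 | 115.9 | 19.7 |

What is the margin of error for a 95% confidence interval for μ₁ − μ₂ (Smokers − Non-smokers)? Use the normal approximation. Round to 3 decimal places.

Per-group SEs: s₁/√n₁ = 15.3/√130 = 1.3419, s₂/√n₂ = 19.7/√144 = 1.6417.
Unpooled SE of the difference: √(1.80069561 + 2.69517889) = 2.1203.
Margin of error = z* · SE = 1.960 × 2.1203 = 4.1558.

4.156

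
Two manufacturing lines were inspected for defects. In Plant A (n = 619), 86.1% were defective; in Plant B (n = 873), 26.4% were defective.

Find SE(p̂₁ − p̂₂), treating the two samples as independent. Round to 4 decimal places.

Each SE is √(p̂(1−p̂)/n): √(0.8610·0.1390/619) = 0.01390 and √(0.2640·0.7360/873) = 0.01492.
SE(p̂₁ − p̂₂) = √(SE₁² + SE₂²) = √(0.00019321 + 0.0002226064) = 0.02039, since the two samples are independent.

0.0204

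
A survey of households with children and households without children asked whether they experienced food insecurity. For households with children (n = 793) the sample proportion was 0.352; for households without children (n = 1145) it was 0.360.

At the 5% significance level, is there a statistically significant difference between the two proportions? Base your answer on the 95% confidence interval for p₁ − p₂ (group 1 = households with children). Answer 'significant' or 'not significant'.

The two standard errors are √(0.3520×0.6480/793) = 0.01696 and √(0.3600×0.6400/1145) = 0.01419.
Because the samples are independent, SE_diff = √(0.01696² + 0.01419²) = 0.02211.
Using z* = 1.960 for 95%, ME = 1.960 × 0.02211 = 0.04334.
p̂₁ − p̂₂ = -0.0080; interval -0.0080 ± 0.04334 gives (-0.05134, 0.03534).
The interval (-0.05134, 0.03534) contains 0, so the difference is not significant.

not significant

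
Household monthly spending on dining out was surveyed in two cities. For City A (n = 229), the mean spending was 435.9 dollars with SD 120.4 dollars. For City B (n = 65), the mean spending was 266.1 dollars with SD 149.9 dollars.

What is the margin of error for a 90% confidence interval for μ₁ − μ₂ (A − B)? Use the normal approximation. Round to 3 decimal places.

33.268

Per-group SEs: s₁/√n₁ = 120.4/√229 = 7.9563, s₂/√n₂ = 149.9/√65 = 18.5928.
Unpooled SE of the difference: √(63.30270969 + 345.69221184) = 20.2236.
Margin of error = z* · SE = 1.645 × 20.2236 = 33.2678.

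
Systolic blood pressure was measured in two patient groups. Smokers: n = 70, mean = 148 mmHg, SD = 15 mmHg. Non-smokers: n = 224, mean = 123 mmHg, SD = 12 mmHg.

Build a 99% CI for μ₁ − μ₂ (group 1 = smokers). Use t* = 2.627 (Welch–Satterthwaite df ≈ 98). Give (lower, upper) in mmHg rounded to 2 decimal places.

Standard errors of each mean: 15/√70 = 1.7928 and 12/√224 = 0.8018.
SE(x̄₁ − x̄₂) = √(1.7928² + 0.8018²) = 1.9639 for independent samples with unequal variances.
With t* = 2.627, the margin is 2.627 × 1.9639 = 5.1592.
x̄₁ − x̄₂ = 148 − 123 = 25.0000; the interval is 25.0000 ± 5.1592 = (19.84, 30.16).

(19.84, 30.16)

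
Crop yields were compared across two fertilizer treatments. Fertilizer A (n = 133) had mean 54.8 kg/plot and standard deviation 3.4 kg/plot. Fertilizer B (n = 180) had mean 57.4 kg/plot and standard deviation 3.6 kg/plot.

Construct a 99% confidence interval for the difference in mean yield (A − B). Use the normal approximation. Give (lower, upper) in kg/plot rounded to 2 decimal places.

(-3.63, -1.57)

Standard errors of each mean: 3.4/√133 = 0.2948 and 3.6/√180 = 0.2683.
SE(x̄₁ − x̄₂) = √(0.2948² + 0.2683²) = 0.3986 for independent samples with unequal variances.
With z* = 2.576, the margin is 2.576 × 0.3986 = 1.0268.
x̄₁ − x̄₂ = 54.8 − 57.4 = -2.6000; the interval is -2.6000 ± 1.0268 = (-3.63, -1.57).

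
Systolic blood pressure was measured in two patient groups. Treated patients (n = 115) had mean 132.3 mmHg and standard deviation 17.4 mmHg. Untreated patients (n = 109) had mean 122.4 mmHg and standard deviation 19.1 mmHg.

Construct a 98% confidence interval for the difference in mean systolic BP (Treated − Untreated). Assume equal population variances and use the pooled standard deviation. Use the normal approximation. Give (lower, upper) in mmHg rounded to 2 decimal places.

(4.23, 15.57)

s_p = √[((n₁−1)s₁² + (n₂−1)s₂²)/(n₁+n₂−2)] = √[(114·17.4² + 108·19.1²)/222] = 18.2468.
SE = 18.2468·√(1/115 + 1/109) = 2.4392.
With z* = 2.326, margin = 2.326 × 2.4392 = 5.6736.
x̄₁ − x̄₂ = 132.3 − 122.4 = 9.9000; interval 9.9000 ± 5.6736 = (4.23, 15.57).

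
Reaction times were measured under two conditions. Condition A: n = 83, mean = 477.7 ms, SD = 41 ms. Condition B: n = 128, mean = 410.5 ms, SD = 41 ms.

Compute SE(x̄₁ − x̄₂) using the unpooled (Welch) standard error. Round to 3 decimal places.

5.778

Standard errors of each mean: 41/√83 = 4.5003 and 41/√128 = 3.6239.
SE(x̄₁ − x̄₂) = √(4.5003² + 3.6239²) = 5.7780 for independent samples with unequal variances.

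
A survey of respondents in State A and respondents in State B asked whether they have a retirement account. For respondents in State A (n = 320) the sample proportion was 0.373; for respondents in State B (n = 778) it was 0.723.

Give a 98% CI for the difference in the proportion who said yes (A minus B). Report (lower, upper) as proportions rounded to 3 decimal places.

Each SE is √(p̂(1−p̂)/n): √(0.3730·0.6270/320) = 0.02703 and √(0.7230·0.2770/778) = 0.01604.
SE(p̂₁ − p̂₂) = √(SE₁² + SE₂²) = √(0.0007306209 + 0.0002572816) = 0.03143, since the two samples are independent.
At 98% confidence z* = 2.326; margin = 2.326 × 0.03143 = 0.07311.
The difference is 0.3730 − 0.7230 = -0.3500, so the interval is -0.3500 ± 0.07311 = (-0.423, -0.277).

(-0.423, -0.277)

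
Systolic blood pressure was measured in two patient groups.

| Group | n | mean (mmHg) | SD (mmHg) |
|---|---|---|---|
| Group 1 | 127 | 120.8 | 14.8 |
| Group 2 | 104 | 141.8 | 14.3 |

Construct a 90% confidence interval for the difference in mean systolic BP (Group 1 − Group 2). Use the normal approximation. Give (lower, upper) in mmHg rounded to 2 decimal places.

(-24.16, -17.84)

Per-group SEs: s₁/√n₁ = 14.8/√127 = 1.3133, s₂/√n₂ = 14.3/√104 = 1.4022.
Unpooled SE of the difference: √(1.72475689 + 1.96616484) = 1.9212.
Margin of error = z* · SE = 1.645 × 1.9212 = 3.1604.
x̄₁ − x̄₂ = 120.8 − 141.8 = -21.0000.
CI: -21.0000 ± 3.1604 = (-24.16, -17.84).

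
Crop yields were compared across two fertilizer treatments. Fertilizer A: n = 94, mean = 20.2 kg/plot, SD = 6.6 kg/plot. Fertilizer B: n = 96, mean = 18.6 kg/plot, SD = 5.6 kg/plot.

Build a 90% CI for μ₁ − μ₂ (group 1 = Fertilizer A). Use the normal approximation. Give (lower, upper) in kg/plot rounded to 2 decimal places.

(0.14, 3.06)

Per-group SEs: s₁/√n₁ = 6.6/√94 = 0.6807, s₂/√n₂ = 5.6/√96 = 0.5715.
Unpooled SE of the difference: √(0.46335249 + 0.32661225) = 0.8888.
Margin of error = z* · SE = 1.645 × 0.8888 = 1.4621.
x̄₁ − x̄₂ = 20.2 − 18.6 = 1.6000.
CI: 1.6000 ± 1.4621 = (0.14, 3.06).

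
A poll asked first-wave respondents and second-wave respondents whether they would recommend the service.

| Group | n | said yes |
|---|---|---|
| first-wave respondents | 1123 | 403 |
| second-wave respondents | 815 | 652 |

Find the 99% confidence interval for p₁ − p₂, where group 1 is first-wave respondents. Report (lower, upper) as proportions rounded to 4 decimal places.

(-0.4927, -0.3895)

Sample proportions: 403/1123 = 0.3589, 652/815 = 0.8000.
Each SE is √(p̂(1−p̂)/n): √(0.3589·0.6411/1123) = 0.01431 and √(0.8000·0.2000/815) = 0.01401.
SE(p̂₁ − p̂₂) = √(SE₁² + SE₂²) = √(0.0002047761 + 0.0001962801) = 0.02003, since the two samples are independent.
At 99% confidence z* = 2.576; margin = 2.576 × 0.02003 = 0.05160.
The difference is 0.3589 − 0.8000 = -0.4411, so the interval is -0.4411 ± 0.05160 = (-0.4927, -0.3895).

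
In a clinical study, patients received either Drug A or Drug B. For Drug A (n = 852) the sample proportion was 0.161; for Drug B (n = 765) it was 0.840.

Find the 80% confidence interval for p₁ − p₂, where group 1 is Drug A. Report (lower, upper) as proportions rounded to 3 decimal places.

(-0.702, -0.656)

SE₁ = √(p̂₁(1−p̂₁)/n₁) = √(0.1610·0.8390/852) = 0.01259; SE₂ = √(0.8400·0.1600/765) = 0.01325.
Independent samples: SE of the difference = √(SE₁² + SE₂²) = √(0.0001585081 + 0.0001755625) = 0.01828.
z* for 80% confidence is 1.282, so the margin of error is 1.282 × 0.01828 = 0.02343.
Point estimate p̂₁ − p̂₂ = 0.1610 − 0.8400 = -0.6790.
-0.6790 ± 0.02343 → (-0.702, -0.656).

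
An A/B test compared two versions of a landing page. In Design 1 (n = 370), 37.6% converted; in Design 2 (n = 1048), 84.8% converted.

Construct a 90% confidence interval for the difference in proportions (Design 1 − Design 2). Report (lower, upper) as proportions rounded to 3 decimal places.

(-0.517, -0.427)

The two standard errors are √(0.3760×0.6240/370) = 0.02518 and √(0.8480×0.1520/1048) = 0.01109.
Because the samples are independent, SE_diff = √(0.02518² + 0.01109²) = 0.02751.
Using z* = 1.645 for 90%, ME = 1.645 × 0.02751 = 0.04525.
p̂₁ − p̂₂ = -0.4720; interval -0.4720 ± 0.04525 gives (-0.517, -0.427).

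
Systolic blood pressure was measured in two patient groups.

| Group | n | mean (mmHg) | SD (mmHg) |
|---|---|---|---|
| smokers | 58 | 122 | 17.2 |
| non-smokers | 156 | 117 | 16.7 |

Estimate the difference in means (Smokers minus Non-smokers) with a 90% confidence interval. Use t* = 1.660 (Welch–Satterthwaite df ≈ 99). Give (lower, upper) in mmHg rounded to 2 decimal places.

Standard errors of each mean: 17.2/√58 = 2.2585 and 16.7/√156 = 1.3371.
SE(x̄₁ − x̄₂) = √(2.2585² + 1.3371²) = 2.6246 for independent samples with unequal variances.
With t* = 1.660, the margin is 1.660 × 2.6246 = 4.3568.
x̄₁ − x̄₂ = 122 − 117 = 5.0000; the interval is 5.0000 ± 4.3568 = (0.64, 9.36).

(0.64, 9.36)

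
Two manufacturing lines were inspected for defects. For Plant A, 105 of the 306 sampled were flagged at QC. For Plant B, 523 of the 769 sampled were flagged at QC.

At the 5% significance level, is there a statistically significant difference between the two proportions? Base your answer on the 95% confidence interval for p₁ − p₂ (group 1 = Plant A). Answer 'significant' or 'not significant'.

significant

Sample proportions: 105/306 = 0.3431, 523/769 = 0.6801.
Each SE is √(p̂(1−p̂)/n): √(0.3431·0.6569/306) = 0.02714 and √(0.6801·0.3199/769) = 0.01682.
SE(p̂₁ − p̂₂) = √(SE₁² + SE₂²) = √(0.0007365796 + 0.0002829124) = 0.03193, since the two samples are independent.
At 95% confidence z* = 1.960; margin = 1.960 × 0.03193 = 0.06258.
The difference is 0.3431 − 0.6801 = -0.3370, so the interval is -0.3370 ± 0.06258 = (-0.39958, -0.27442).
The interval (-0.39958, -0.27442) does not contain 0, so the difference is significant.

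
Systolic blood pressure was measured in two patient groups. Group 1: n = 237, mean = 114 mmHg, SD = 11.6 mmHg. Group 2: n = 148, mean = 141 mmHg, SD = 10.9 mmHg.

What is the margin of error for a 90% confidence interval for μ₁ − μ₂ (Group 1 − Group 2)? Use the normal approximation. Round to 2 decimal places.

1.93

Per-group SEs: s₁/√n₁ = 11.6/√237 = 0.7535, s₂/√n₂ = 10.9/√148 = 0.8960.
Unpooled SE of the difference: √(0.56776225 + 0.802816) = 1.1707.
Margin of error = z* · SE = 1.645 × 1.1707 = 1.9258.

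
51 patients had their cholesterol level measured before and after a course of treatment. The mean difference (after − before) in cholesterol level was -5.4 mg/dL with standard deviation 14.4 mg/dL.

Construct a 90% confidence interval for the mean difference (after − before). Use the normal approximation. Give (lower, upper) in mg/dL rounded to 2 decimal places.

(-8.72, -2.08)

Paired design: SE = s_d/√n = 14.4/√51 = 2.0164.
z* = 1.645; margin of error = 1.645 × 2.0164 = 3.3170.
-5.4 ± 3.3170 → (-8.72, -2.08).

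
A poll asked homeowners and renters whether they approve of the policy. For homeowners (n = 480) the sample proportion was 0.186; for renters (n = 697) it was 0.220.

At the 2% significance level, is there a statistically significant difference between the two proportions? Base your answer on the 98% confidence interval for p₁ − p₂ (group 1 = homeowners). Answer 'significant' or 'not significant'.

not significant

Each SE is √(p̂(1−p̂)/n): √(0.1860·0.8140/480) = 0.01776 and √(0.2200·0.7800/697) = 0.01569.
SE(p̂₁ − p̂₂) = √(SE₁² + SE₂²) = √(0.0003154176 + 0.0002461761) = 0.02370, since the two samples are independent.
At 98% confidence z* = 2.326; margin = 2.326 × 0.02370 = 0.05513.
The difference is 0.1860 − 0.2200 = -0.0340, so the interval is -0.0340 ± 0.05513 = (-0.08913, 0.02113).
The interval (-0.08913, 0.02113) contains 0, so the difference is not significant.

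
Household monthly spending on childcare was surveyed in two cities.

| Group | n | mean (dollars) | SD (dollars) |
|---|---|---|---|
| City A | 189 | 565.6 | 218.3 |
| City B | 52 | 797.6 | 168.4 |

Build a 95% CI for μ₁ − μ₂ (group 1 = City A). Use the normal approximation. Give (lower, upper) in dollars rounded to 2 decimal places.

(-287.35, -176.65)

SE₁ = s₁/√n₁ = 218.3/√189 = 15.8790; SE₂ = 168.4/√52 = 23.3529.
Independent samples, unequal variances: SE_diff = √(SE₁² + SE₂²) = √(252.142641 + 545.35793841) = 28.2401.
z* = 1.960, so margin of error = 1.960 × 28.2401 = 55.3506.
Difference in means = 565.6 − 797.6 = -232.0000.
-232.0000 ± 55.3506 → (-287.35, -176.65).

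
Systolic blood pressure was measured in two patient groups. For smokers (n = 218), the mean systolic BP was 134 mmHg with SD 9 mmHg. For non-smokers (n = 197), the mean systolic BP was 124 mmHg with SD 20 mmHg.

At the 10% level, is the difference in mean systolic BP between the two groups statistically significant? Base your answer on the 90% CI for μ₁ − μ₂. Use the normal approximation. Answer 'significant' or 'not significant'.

SE₁ = s₁/√n₁ = 9/√218 = 0.6096; SE₂ = 20/√197 = 1.4249.
Independent samples, unequal variances: SE_diff = √(SE₁² + SE₂²) = √(0.37161216 + 2.03034001) = 1.5498.
z* = 1.645, so margin of error = 1.645 × 1.5498 = 2.5494.
Difference in means = 134 − 124 = 10.0000.
10.0000 ± 2.5494 → (7.4506, 12.5494).
The interval (7.4506, 12.5494) does not contain 0, so the difference is significant.

significant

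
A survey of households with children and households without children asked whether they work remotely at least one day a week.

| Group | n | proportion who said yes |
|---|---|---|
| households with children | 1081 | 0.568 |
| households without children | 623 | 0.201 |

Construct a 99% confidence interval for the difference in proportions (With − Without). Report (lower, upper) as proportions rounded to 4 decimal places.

The two standard errors are √(0.5680×0.4320/1081) = 0.01507 and √(0.2010×0.7990/623) = 0.01606.
Because the samples are independent, SE_diff = √(0.01507² + 0.01606²) = 0.02202.
Using z* = 2.576 for 99%, ME = 2.576 × 0.02202 = 0.05672.
p̂₁ − p̂₂ = 0.3670; interval 0.3670 ± 0.05672 gives (0.3103, 0.4237).

(0.3103, 0.4237)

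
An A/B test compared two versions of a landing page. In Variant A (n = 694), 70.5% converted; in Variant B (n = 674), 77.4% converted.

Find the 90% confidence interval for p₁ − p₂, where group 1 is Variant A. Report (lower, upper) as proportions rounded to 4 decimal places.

The two standard errors are √(0.7050×0.2950/694) = 0.01731 and √(0.7740×0.2260/674) = 0.01611.
Because the samples are independent, SE_diff = √(0.01731² + 0.01611²) = 0.02365.
Using z* = 1.645 for 90%, ME = 1.645 × 0.02365 = 0.03890.
p̂₁ − p̂₂ = -0.0690; interval -0.0690 ± 0.03890 gives (-0.1079, -0.0301).

(-0.1079, -0.0301)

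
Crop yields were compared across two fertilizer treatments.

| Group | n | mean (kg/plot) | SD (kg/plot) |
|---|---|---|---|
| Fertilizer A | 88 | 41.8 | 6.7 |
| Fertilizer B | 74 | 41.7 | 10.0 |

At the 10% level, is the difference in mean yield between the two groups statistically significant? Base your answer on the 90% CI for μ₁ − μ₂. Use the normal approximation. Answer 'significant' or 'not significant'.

not significant

SE₁ = s₁/√n₁ = 6.7/√88 = 0.7142; SE₂ = 10.0/√74 = 1.1625.
Independent samples, unequal variances: SE_diff = √(SE₁² + SE₂²) = √(0.51008164 + 1.35140625) = 1.3644.
z* = 1.645, so margin of error = 1.645 × 1.3644 = 2.2444.
Difference in means = 41.8 − 41.7 = 0.1000.
0.1000 ± 2.2444 → (-2.1444, 2.3444).
The interval (-2.1444, 2.3444) contains 0, so the difference is not significant.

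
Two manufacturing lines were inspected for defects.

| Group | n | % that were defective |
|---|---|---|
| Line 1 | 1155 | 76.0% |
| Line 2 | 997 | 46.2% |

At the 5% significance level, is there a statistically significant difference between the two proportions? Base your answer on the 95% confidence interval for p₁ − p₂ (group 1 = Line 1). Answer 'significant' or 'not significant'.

The two standard errors are √(0.7600×0.2400/1155) = 0.01257 and √(0.4620×0.5380/997) = 0.01579.
Because the samples are independent, SE_diff = √(0.01257² + 0.01579²) = 0.02018.
Using z* = 1.960 for 95%, ME = 1.960 × 0.02018 = 0.03955.
p̂₁ − p̂₂ = 0.2980; interval 0.2980 ± 0.03955 gives (0.25845, 0.33755).
The interval (0.25845, 0.33755) does not contain 0, so the difference is significant.

significant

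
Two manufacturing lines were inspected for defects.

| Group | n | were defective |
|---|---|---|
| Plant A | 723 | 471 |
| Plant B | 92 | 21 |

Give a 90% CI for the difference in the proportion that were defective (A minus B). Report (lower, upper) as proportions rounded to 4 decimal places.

First, p̂₁ = 471/723 = 0.6515; p̂₂ = 21/92 = 0.2283.
The two standard errors are √(0.6515×0.3485/723) = 0.01772 and √(0.2283×0.7717/92) = 0.04376.
Because the samples are independent, SE_diff = √(0.01772² + 0.04376²) = 0.04721.
Using z* = 1.645 for 90%, ME = 1.645 × 0.04721 = 0.07766.
p̂₁ − p̂₂ = 0.4232; interval 0.4232 ± 0.07766 gives (0.3455, 0.5009).

(0.3455, 0.5009)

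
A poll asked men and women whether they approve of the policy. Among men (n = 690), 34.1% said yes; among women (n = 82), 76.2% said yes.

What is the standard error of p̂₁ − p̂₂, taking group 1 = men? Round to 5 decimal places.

Each SE is √(p̂(1−p̂)/n): √(0.3410·0.6590/690) = 0.01805 and √(0.7620·0.2380/82) = 0.04703.
SE(p̂₁ − p̂₂) = √(SE₁² + SE₂²) = √(0.0003258025 + 0.0022118209) = 0.05037, since the two samples are independent.

0.05037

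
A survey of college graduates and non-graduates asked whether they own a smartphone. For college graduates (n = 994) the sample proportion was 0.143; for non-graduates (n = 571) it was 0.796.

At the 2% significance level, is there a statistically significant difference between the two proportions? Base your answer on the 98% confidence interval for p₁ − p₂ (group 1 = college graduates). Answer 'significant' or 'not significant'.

The two standard errors are √(0.1430×0.8570/994) = 0.01110 and √(0.7960×0.2040/571) = 0.01686.
Because the samples are independent, SE_diff = √(0.01110² + 0.01686²) = 0.02019.
Using z* = 2.326 for 98%, ME = 2.326 × 0.02019 = 0.04696.
p̂₁ − p̂₂ = -0.6530; interval -0.6530 ± 0.04696 gives (-0.69996, -0.60604).
The interval (-0.69996, -0.60604) does not contain 0, so the difference is significant.

significant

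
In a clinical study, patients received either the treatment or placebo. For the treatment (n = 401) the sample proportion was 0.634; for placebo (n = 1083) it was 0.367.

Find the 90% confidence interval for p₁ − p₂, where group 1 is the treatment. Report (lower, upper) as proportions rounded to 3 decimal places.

SE₁ = √(p̂₁(1−p̂₁)/n₁) = √(0.6340·0.3660/401) = 0.02406; SE₂ = √(0.3670·0.6330/1083) = 0.01465.
Independent samples: SE of the difference = √(SE₁² + SE₂²) = √(0.0005788836 + 0.0002146225) = 0.02817.
z* for 90% confidence is 1.645, so the margin of error is 1.645 × 0.02817 = 0.04634.
Point estimate p̂₁ − p̂₂ = 0.6340 − 0.3670 = 0.2670.
0.2670 ± 0.04634 → (0.221, 0.313).

(0.221, 0.313)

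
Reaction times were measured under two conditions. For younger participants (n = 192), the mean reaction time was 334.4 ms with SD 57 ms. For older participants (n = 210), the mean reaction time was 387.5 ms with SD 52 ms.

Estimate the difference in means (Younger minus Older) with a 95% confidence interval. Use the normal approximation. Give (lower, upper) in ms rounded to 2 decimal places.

(-63.80, -42.40)

SE₁ = s₁/√n₁ = 57/√192 = 4.1136; SE₂ = 52/√210 = 3.5883.
Independent samples, unequal variances: SE_diff = √(SE₁² + SE₂²) = √(16.92170496 + 12.87589689) = 5.4587.
z* = 1.960, so margin of error = 1.960 × 5.4587 = 10.6991.
Difference in means = 334.4 − 387.5 = -53.1000.
-53.1000 ± 10.6991 → (-63.80, -42.40).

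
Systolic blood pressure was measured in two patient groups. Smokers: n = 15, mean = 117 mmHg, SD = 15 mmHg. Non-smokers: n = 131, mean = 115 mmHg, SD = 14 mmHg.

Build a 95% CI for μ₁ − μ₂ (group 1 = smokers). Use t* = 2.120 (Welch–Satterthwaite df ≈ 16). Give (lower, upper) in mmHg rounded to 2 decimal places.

(-6.61, 10.61)

SE₁ = s₁/√n₁ = 15/√15 = 3.8730; SE₂ = 14/√131 = 1.2232.
Independent samples, unequal variances: SE_diff = √(SE₁² + SE₂²) = √(15.000129 + 1.49621824) = 4.0616.
t* = 2.120, so margin of error = 2.120 × 4.0616 = 8.6106.
Difference in means = 117 − 115 = 2.0000.
2.0000 ± 8.6106 → (-6.61, 10.61).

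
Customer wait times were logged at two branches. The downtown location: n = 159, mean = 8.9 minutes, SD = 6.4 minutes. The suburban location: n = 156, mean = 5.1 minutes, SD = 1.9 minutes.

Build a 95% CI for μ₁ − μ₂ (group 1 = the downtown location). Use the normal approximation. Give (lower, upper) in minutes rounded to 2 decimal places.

SE₁ = s₁/√n₁ = 6.4/√159 = 0.5076; SE₂ = 1.9/√156 = 0.1521.
Independent samples, unequal variances: SE_diff = √(SE₁² + SE₂²) = √(0.25765776 + 0.02313441) = 0.5299.
z* = 1.960, so margin of error = 1.960 × 0.5299 = 1.0386.
Difference in means = 8.9 − 5.1 = 3.8000.
3.8000 ± 1.0386 → (2.76, 4.84).

(2.76, 4.84)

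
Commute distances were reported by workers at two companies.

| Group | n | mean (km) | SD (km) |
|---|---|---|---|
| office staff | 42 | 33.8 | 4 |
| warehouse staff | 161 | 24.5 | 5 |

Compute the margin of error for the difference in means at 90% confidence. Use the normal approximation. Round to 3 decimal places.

Standard errors of each mean: 4/√42 = 0.6172 and 5/√161 = 0.3941.
SE(x̄₁ − x̄₂) = √(0.6172² + 0.3941²) = 0.7323 for independent samples with unequal variances.
With z* = 1.645, the margin is 1.645 × 0.7323 = 1.2046.

1.205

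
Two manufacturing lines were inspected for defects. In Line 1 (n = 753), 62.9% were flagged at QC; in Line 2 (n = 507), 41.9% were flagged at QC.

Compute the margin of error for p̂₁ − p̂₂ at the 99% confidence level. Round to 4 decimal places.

0.0724

SE₁ = √(p̂₁(1−p̂₁)/n₁) = √(0.6290·0.3710/753) = 0.01760; SE₂ = √(0.4190·0.5810/507) = 0.02191.
Independent samples: SE of the difference = √(SE₁² + SE₂²) = √(0.00030976 + 0.0004800481) = 0.02810.
z* for 99% confidence is 2.576, so the margin of error is 2.576 × 0.02810 = 0.07239.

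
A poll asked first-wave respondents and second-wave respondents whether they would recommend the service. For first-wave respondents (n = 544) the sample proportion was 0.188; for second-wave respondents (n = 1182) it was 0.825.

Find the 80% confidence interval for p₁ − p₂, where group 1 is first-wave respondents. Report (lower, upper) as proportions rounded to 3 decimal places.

(-0.663, -0.611)

SE₁ = √(p̂₁(1−p̂₁)/n₁) = √(0.1880·0.8120/544) = 0.01675; SE₂ = √(0.8250·0.1750/1182) = 0.01105.
Independent samples: SE of the difference = √(SE₁² + SE₂²) = √(0.0002805625 + 0.0001221025) = 0.02007.
z* for 80% confidence is 1.282, so the margin of error is 1.282 × 0.02007 = 0.02573.
Point estimate p̂₁ − p̂₂ = 0.1880 − 0.8250 = -0.6370.
-0.6370 ± 0.02573 → (-0.663, -0.611).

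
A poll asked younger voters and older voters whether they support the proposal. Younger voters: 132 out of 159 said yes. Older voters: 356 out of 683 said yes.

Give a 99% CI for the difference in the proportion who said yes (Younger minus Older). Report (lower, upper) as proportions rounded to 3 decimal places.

(0.218, 0.400)

p̂₁ = 132/159 = 0.8302 and p̂₂ = 356/683 = 0.5212.
SE₁ = √(p̂₁(1−p̂₁)/n₁) = √(0.8302·0.1698/159) = 0.02978; SE₂ = √(0.5212·0.4788/683) = 0.01911.
Independent samples: SE of the difference = √(SE₁² + SE₂²) = √(0.0008868484 + 0.0003651921) = 0.03538.
z* for 99% confidence is 2.576, so the margin of error is 2.576 × 0.03538 = 0.09114.
Point estimate p̂₁ − p̂₂ = 0.8302 − 0.5212 = 0.3090.
0.3090 ± 0.09114 → (0.218, 0.400).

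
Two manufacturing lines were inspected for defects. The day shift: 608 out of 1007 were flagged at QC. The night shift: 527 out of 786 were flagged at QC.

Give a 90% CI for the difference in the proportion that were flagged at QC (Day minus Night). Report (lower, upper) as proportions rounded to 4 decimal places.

(-0.1042, -0.0292)

p̂₁ = 608/1007 = 0.6038 and p̂₂ = 527/786 = 0.6705.
SE₁ = √(p̂₁(1−p̂₁)/n₁) = √(0.6038·0.3962/1007) = 0.01541; SE₂ = √(0.6705·0.3295/786) = 0.01677.
Independent samples: SE of the difference = √(SE₁² + SE₂²) = √(0.0002374681 + 0.0002812329) = 0.02278.
z* for 90% confidence is 1.645, so the margin of error is 1.645 × 0.02278 = 0.03747.
Point estimate p̂₁ − p̂₂ = 0.6038 − 0.6705 = -0.0667.
-0.0667 ± 0.03747 → (-0.1042, -0.0292).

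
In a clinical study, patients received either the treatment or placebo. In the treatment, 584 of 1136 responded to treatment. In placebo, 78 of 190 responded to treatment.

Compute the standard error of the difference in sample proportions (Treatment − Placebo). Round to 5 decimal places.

First, p̂₁ = 584/1136 = 0.5141; p̂₂ = 78/190 = 0.4105.
The two standard errors are √(0.5141×0.4859/1136) = 0.01483 and √(0.4105×0.5895/190) = 0.03569.
Because the samples are independent, SE_diff = √(0.01483² + 0.03569²) = 0.03865.

0.03865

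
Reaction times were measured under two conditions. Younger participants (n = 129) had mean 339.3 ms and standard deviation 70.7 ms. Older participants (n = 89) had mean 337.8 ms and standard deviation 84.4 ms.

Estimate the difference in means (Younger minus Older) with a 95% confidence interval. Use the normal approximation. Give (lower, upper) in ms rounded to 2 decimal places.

Standard errors of each mean: 70.7/√129 = 6.2248 and 84.4/√89 = 8.9464.
SE(x̄₁ − x̄₂) = √(6.2248² + 8.9464²) = 10.8989 for independent samples with unequal variances.
With z* = 1.960, the margin is 1.960 × 10.8989 = 21.3618.
x̄₁ − x̄₂ = 339.3 − 337.8 = 1.5000; the interval is 1.5000 ± 21.3618 = (-19.86, 22.86).

(-19.86, 22.86)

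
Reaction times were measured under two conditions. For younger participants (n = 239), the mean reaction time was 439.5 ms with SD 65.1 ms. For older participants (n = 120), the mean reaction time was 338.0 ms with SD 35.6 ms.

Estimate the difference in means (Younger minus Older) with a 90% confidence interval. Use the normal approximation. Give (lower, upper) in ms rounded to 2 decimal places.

Per-group SEs: s₁/√n₁ = 65.1/√239 = 4.2110, s₂/√n₂ = 35.6/√120 = 3.2498.
Unpooled SE of the difference: √(17.732521 + 10.56120004) = 5.3192.
Margin of error = z* · SE = 1.645 × 5.3192 = 8.7501.
x̄₁ − x̄₂ = 439.5 − 338.0 = 101.5000.
CI: 101.5000 ± 8.7501 = (92.75, 110.25).

(92.75, 110.25)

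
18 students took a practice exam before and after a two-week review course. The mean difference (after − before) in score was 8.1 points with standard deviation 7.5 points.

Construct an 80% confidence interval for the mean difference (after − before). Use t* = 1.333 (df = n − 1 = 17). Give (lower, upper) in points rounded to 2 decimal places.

Paired design: SE = s_d/√n = 7.5/√18 = 1.7678.
t* = 1.333; margin of error = 1.333 × 1.7678 = 2.3565.
8.1 ± 2.3565 → (5.74, 10.46).

(5.74, 10.46)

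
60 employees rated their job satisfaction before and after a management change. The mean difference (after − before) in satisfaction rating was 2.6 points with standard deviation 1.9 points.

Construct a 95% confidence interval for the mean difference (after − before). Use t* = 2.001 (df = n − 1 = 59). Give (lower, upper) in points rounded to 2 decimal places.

This is a matched-pairs design, so SE = s_d/√n = 1.9/√60 = 0.2453.
Margin = 2.001 × 0.2453 = 0.4908; the interval is 2.6 ± 0.4908 = (2.11, 3.09).

(2.11, 3.09)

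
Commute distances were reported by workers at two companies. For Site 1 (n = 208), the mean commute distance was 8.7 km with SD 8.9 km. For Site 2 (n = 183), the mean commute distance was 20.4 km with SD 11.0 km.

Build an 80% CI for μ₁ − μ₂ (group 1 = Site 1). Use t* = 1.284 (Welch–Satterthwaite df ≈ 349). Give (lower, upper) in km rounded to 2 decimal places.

(-13.01, -10.39)

Per-group SEs: s₁/√n₁ = 8.9/√208 = 0.6171, s₂/√n₂ = 11.0/√183 = 0.8131.
Unpooled SE of the difference: √(0.38081241 + 0.66113161) = 1.0208.
Margin of error = t* · SE = 1.284 × 1.0208 = 1.3107.
x̄₁ − x̄₂ = 8.7 − 20.4 = -11.7000.
CI: -11.7000 ± 1.3107 = (-13.01, -10.39).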